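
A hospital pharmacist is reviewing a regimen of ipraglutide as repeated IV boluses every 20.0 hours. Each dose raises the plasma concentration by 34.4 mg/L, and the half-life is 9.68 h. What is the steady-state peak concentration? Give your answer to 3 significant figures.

45.2 mg/L

k = ln 2 / 9.68 = 0.07161 h⁻¹
Fraction remaining after one interval: e^(−kτ) = e^(−0.07161 × 20.0) = 0.2388
R = 1 / (1 − 0.2388) = 1.314
Css,max = 34.4 × 1.314 ≈ 45.2 mg/L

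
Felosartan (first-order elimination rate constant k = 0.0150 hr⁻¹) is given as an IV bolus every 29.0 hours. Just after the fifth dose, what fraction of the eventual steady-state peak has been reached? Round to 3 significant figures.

f_n = 1 − e^(−nkτ) = 1 − e^(−5 × 0.01500 × 29.0) = 1 − e^(−2.175) = 1 − 0.1136 ≈ 0.886

0.886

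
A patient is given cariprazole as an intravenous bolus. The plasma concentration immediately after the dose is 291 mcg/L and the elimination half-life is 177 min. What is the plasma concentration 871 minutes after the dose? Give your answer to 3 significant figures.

9.61 mcg/L

k = ln 2 / 177 = 0.003916 min⁻¹
C(t) = C₀ e^(−kt) = 291 × e^(−0.003916 × 871) = 291 × e^(−3.411) = 291 × 0.03301 ≈ 9.61 mcg/L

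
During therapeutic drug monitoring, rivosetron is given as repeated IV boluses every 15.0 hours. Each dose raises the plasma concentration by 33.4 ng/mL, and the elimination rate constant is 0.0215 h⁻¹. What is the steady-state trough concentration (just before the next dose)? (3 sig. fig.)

87.8 ng/mL

Fraction remaining after one interval: e^(−kτ) = e^(−0.02150 × 15.0) = 0.7243
R = 1 / (1 − 0.7243) = 3.628
Css,max = 33.4 × 3.628 = 121.2 ng/mL
Css,min = Css,max × e^(−kτ) = 121.2 × 0.7243 ≈ 87.8 ng/mL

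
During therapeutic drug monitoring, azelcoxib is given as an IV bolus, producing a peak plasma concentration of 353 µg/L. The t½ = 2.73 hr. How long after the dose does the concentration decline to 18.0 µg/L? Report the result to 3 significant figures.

k = ln 2 / 2.73 = 0.2539 hr⁻¹
C(t) = C₀ e^(−kt)  ⇒  t = ln(C₀/C) / k
t = ln(353/18.0) / 0.2539 = 2.976 / 0.2539 ≈ 11.7 hours

11.7 hours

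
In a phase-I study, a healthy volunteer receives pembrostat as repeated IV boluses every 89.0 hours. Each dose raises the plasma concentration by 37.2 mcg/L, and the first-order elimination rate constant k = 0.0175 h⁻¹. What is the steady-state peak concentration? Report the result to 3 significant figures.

Fraction remaining after one interval: e^(−kτ) = e^(−0.01750 × 89.0) = 0.2107
R = 1 / (1 − 0.2107) = 1.267
Css,max = 37.2 × 1.267 ≈ 47.1 mcg/L

47.1 mcg/L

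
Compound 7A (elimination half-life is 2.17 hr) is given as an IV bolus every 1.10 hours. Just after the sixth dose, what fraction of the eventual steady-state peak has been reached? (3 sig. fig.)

k = ln 2 / 2.17 = 0.3194 hr⁻¹
f_n = 1 − e^(−nkτ) = 1 − e^(−6 × 0.3194 × 1.10) = 1 − e^(−2.108) = 1 − 0.1215 ≈ 0.879

0.879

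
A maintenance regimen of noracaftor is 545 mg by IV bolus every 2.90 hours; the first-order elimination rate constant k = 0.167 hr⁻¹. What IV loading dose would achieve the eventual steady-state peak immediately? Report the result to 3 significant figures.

Accumulation ratio R = 1 / (1 − e^(−kτ)) = 1 / (1 − e^(−0.1670×2.90)) = 1 / (1 − 0.6161) = 2.605
Loading dose = maintenance dose × R = 545 × 2.605 ≈ 1420 mg

1420 mg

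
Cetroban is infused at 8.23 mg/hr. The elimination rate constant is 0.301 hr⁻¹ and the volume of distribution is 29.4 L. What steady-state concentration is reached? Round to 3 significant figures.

CL = k · V = 0.301 × 29.4 = 8.849 L/hr
Css = rate / CL = 8.23 / 8.849 ≈ 0.930 mg/L

0.930 mg/L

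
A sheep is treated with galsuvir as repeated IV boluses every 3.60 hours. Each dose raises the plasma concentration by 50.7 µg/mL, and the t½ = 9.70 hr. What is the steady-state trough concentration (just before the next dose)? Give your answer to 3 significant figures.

k = ln 2 / 9.70 = 0.07146 hr⁻¹
Fraction remaining after one interval: e^(−kτ) = e^(−0.07146 × 3.60) = 0.7732
R = 1 / (1 − 0.7732) = 4.409
Css,max = 50.7 × 4.409 = 223.5 µg/mL
Css,min = Css,max × e^(−kτ) = 223.5 × 0.7732 ≈ 173 µg/mL

173 µg/mL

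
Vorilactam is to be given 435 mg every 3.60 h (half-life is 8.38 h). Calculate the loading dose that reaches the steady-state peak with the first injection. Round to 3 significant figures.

k = ln 2 / 8.38 = 0.08271 h⁻¹
Accumulation ratio R = 1 / (1 − e^(−kτ)) = 1 / (1 − e^(−0.08271×3.60)) = 1 / (1 − 0.7425) = 3.883
Loading dose = maintenance dose × R = 435 × 3.883 ≈ 1690 mg

1690 mg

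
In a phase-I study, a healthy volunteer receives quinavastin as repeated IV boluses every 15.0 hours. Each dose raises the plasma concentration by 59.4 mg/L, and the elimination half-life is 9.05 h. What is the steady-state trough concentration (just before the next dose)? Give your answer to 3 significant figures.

k = ln 2 / 9.05 = 0.07659 h⁻¹
Fraction remaining after one interval: e^(−kτ) = e^(−0.07659 × 15.0) = 0.3170
R = 1 / (1 − 0.3170) = 1.464
Css,max = 59.4 × 1.464 = 86.97 mg/L
Css,min = Css,max × e^(−kτ) = 86.97 × 0.3170 ≈ 27.6 mg/L

27.6 mg/L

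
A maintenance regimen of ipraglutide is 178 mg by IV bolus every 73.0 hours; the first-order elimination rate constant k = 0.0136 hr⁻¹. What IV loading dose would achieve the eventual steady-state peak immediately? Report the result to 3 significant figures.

Accumulation ratio R = 1 / (1 − e^(−kτ)) = 1 / (1 − e^(−0.01360×73.0)) = 1 / (1 − 0.3705) = 1.589
Loading dose = maintenance dose × R = 178 × 1.589 ≈ 283 mg

283 mg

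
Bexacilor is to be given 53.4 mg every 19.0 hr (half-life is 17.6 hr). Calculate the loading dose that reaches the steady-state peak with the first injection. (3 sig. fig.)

k = ln 2 / 17.6 = 0.03938 hr⁻¹
Accumulation ratio R = 1 / (1 − e^(−kτ)) = 1 / (1 − e^(−0.03938×19.0)) = 1 / (1 − 0.4732) = 1.898
Loading dose = maintenance dose × R = 53.4 × 1.898 ≈ 101 mg

101 mg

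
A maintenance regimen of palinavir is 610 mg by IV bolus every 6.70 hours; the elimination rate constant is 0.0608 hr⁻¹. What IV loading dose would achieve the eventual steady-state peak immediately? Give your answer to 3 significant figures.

Accumulation ratio R = 1 / (1 − e^(−kτ)) = 1 / (1 − e^(−0.06080×6.70)) = 1 / (1 − 0.6654) = 2.989
Loading dose = maintenance dose × R = 610 × 2.989 ≈ 1820 mg

1820 mg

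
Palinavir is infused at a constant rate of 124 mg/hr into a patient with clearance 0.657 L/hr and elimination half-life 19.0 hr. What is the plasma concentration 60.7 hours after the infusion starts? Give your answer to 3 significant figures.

168 mg/L

Css = rate / CL = 124 / 0.657 = 188.7 mg/L
k = ln 2 / 19.0 = 0.03648 hr⁻¹
C(t) = Css (1 − e^(−kt)) = 188.7 × (1 − e^(−2.214)) = 188.7 × 0.8908 ≈ 168 mg/L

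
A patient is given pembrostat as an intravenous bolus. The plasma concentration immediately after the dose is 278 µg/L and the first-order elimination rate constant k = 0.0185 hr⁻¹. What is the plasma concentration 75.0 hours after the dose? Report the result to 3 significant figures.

69.4 µg/L

C(t) = C₀ e^(−kt) = 278 × e^(−0.01850 × 75.0) = 278 × e^(−1.387) = 278 × 0.2497 ≈ 69.4 µg/L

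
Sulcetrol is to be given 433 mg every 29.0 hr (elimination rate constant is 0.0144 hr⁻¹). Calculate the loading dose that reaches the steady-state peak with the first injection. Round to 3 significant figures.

1270 mg

Accumulation ratio R = 1 / (1 − e^(−kτ)) = 1 / (1 − e^(−0.01440×29.0)) = 1 / (1 − 0.6586) = 2.929
Loading dose = maintenance dose × R = 433 × 2.929 ≈ 1270 mg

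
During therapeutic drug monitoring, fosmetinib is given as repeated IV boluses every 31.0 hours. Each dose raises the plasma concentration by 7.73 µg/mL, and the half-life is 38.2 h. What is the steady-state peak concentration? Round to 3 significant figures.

18.0 µg/mL

k = ln 2 / 38.2 = 0.01815 h⁻¹
Fraction remaining after one interval: e^(−kτ) = e^(−0.01815 × 31.0) = 0.5698
R = 1 / (1 − 0.5698) = 2.324
Css,max = 7.73 × 2.324 ≈ 18.0 µg/mL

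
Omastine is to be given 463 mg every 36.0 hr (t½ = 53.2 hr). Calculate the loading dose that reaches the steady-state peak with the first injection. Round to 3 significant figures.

k = ln 2 / 53.2 = 0.01303 hr⁻¹
Accumulation ratio R = 1 / (1 − e^(−kτ)) = 1 / (1 − e^(−0.01303×36.0)) = 1 / (1 − 0.6256) = 2.671
Loading dose = maintenance dose × R = 463 × 2.671 ≈ 1240 mg

1240 mg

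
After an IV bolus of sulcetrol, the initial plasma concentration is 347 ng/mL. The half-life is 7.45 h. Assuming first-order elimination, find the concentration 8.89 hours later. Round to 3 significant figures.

k = ln 2 / 7.45 = 0.09304 h⁻¹
C(t) = C₀ e^(−kt) = 347 × e^(−0.09304 × 8.89) = 347 × e^(−0.8271) = 347 × 0.4373 ≈ 152 ng/mL

152 ng/mL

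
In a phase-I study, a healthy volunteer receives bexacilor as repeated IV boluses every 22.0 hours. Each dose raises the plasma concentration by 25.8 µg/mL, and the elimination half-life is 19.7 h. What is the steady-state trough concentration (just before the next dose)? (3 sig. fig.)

22.1 µg/mL

k = ln 2 / 19.7 = 0.03519 h⁻¹
Fraction remaining after one interval: e^(−kτ) = e^(−0.03519 × 22.0) = 0.4611
R = 1 / (1 − 0.4611) = 1.856
Css,max = 25.8 × 1.856 = 47.88 µg/mL
Css,min = Css,max × e^(−kτ) = 47.88 × 0.4611 ≈ 22.1 µg/mL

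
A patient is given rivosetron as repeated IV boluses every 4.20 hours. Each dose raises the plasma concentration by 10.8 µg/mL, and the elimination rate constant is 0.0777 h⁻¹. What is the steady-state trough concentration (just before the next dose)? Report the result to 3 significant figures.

28.0 µg/mL

Fraction remaining after one interval: e^(−kτ) = e^(−0.07770 × 4.20) = 0.7216
R = 1 / (1 − 0.7216) = 3.591
Css,max = 10.8 × 3.591 = 38.79 µg/mL
Css,min = Css,max × e^(−kτ) = 38.79 × 0.7216 ≈ 28.0 µg/mL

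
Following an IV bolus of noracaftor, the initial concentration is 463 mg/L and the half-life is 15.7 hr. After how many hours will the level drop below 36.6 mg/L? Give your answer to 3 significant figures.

k = ln 2 / 15.7 = 0.04415 hr⁻¹
C(t) = C₀ e^(−kt)  ⇒  t = ln(C₀/C) / k
t = ln(463/36.6) / 0.04415 = 2.538 / 0.04415 ≈ 57.5 hours

57.5 hours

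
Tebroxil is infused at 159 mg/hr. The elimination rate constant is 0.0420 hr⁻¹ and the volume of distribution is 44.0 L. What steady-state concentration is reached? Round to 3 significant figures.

86.0 µg/mL

CL = k · V = 0.0420 × 44.0 = 1.848 L/hr
Css = rate / CL = 159 / 1.848 ≈ 86.0 µg/mL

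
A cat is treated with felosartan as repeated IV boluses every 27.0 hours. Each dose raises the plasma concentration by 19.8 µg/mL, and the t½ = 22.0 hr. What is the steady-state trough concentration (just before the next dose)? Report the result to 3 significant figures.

k = ln 2 / 22.0 = 0.03151 hr⁻¹
Fraction remaining after one interval: e^(−kτ) = e^(−0.03151 × 27.0) = 0.4271
R = 1 / (1 − 0.4271) = 1.746
Css,max = 19.8 × 1.746 = 34.56 µg/mL
Css,min = Css,max × e^(−kτ) = 34.56 × 0.4271 ≈ 14.8 µg/mL

14.8 µg/mL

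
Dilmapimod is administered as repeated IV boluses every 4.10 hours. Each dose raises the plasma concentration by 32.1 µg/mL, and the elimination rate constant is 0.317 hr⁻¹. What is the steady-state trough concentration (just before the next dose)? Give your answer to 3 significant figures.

12.0 µg/mL

Fraction remaining after one interval: e^(−kτ) = e^(−0.3170 × 4.10) = 0.2726
R = 1 / (1 − 0.2726) = 1.375
Css,max = 32.1 × 1.375 = 44.13 µg/mL
Css,min = Css,max × e^(−kτ) = 44.13 × 0.2726 ≈ 12.0 µg/mL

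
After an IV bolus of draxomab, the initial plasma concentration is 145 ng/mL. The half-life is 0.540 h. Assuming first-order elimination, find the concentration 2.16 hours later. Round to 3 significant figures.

9.06 ng/mL

k = ln 2 / 0.540 = 1.284 h⁻¹
C(t) = C₀ e^(−kt) = 145 × e^(−1.284 × 2.16) = 145 × e^(−2.773) = 145 × 0.06250 ≈ 9.06 ng/mL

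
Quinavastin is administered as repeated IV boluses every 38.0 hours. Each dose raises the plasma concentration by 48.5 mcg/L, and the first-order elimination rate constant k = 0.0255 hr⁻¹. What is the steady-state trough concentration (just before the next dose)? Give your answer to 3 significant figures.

29.7 mcg/L

Fraction remaining after one interval: e^(−kτ) = e^(−0.02550 × 38.0) = 0.3795
R = 1 / (1 − 0.3795) = 1.612
Css,max = 48.5 × 1.612 = 78.16 mcg/L
Css,min = Css,max × e^(−kτ) = 78.16 × 0.3795 ≈ 29.7 mcg/L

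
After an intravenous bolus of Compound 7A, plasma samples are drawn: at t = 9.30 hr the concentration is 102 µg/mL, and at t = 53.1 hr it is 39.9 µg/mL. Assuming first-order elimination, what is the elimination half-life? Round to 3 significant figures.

32.3 hours

k = ln(C₁/C₂) / (t₂ − t₁) = ln(102/39.9) / (53.1 − 9.30)
  = 0.9386 / 43.80 = 0.02143 hr⁻¹
t½ = ln 2 / k = ln 2 / 0.02143 ≈ 32.3 hours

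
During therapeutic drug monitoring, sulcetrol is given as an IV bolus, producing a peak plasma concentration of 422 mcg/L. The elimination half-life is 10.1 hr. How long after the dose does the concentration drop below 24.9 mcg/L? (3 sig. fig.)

k = ln 2 / 10.1 = 0.06863 hr⁻¹
C(t) = C₀ e^(−kt)  ⇒  t = ln(C₀/C) / k
t = ln(422/24.9) / 0.06863 = 2.830 / 0.06863 ≈ 41.2 hours

41.2 hours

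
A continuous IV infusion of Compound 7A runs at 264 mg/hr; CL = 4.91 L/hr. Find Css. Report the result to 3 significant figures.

53.8 mg/L

Css = infusion rate / CL = 264 / 4.91 ≈ 53.8 mg/L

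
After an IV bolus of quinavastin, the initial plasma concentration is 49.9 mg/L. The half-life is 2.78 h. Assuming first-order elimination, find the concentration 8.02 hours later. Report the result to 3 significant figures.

k = ln 2 / 2.78 = 0.2493 h⁻¹
8.02 h is 2.885 half-lives, so C = 49.9 × (1/2)^2.885 = 49.9 × 0.1354 ≈ 6.76 mg/L

6.76 mg/L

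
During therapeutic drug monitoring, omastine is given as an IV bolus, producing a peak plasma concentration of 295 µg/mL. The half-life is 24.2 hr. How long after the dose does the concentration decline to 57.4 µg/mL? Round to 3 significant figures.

k = ln 2 / 24.2 = 0.02864 hr⁻¹
C(t) = C₀ e^(−kt)  ⇒  t = ln(C₀/C) / k
t = ln(295/57.4) / 0.02864 = 1.637 / 0.02864 ≈ 57.2 hours

57.2 hours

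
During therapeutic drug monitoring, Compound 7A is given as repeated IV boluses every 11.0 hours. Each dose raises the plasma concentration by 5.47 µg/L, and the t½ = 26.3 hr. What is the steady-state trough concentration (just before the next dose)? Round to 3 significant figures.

k = ln 2 / 26.3 = 0.02636 hr⁻¹
Fraction remaining after one interval: e^(−kτ) = e^(−0.02636 × 11.0) = 0.7483
R = 1 / (1 − 0.7483) = 3.973
Css,max = 5.47 × 3.973 = 21.73 µg/L
Css,min = Css,max × e^(−kτ) = 21.73 × 0.7483 ≈ 16.3 µg/L

16.3 µg/L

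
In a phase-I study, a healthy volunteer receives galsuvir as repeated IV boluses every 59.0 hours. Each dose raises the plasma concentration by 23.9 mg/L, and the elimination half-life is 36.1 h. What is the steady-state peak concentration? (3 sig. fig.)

35.3 mg/L

k = ln 2 / 36.1 = 0.01920 h⁻¹
Fraction remaining after one interval: e^(−kτ) = e^(−0.01920 × 59.0) = 0.3221
R = 1 / (1 − 0.3221) = 1.475
Css,max = 23.9 × 1.475 ≈ 35.3 mg/L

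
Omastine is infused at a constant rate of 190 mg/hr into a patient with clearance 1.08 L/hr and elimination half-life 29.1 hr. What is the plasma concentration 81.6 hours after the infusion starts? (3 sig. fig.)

151 µg/mL

Css = rate / CL = 190 / 1.08 = 175.9 µg/mL
k = ln 2 / 29.1 = 0.02382 hr⁻¹
C(t) = Css (1 − e^(−kt)) = 175.9 × (1 − e^(−1.944)) = 175.9 × 0.8568 ≈ 151 µg/mL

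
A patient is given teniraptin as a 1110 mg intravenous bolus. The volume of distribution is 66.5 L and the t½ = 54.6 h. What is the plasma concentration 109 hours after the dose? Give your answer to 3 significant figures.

4.18 mg/L

C₀ = dose / V = 1110 / 66.5 = 16.69 mg/L
k = ln 2 / 54.6 = 0.01270 h⁻¹
C(t) = C₀ e^(−kt) = 16.69 × e^(−0.01270 × 109) = 16.69 × e^(−1.384) = 16.69 × 0.2506 ≈ 4.18 mg/L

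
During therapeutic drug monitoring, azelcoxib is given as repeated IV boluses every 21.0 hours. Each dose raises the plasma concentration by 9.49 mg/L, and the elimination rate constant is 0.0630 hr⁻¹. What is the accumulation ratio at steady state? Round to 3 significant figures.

Fraction remaining after one interval: e^(−kτ) = e^(−0.06300 × 21.0) = 0.2663
R = 1 / (1 − 0.2663) = 1 / 0.7337 ≈ 1.36

1.36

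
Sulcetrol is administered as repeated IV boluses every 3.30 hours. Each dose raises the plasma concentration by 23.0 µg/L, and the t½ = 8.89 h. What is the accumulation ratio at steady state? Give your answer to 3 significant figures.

k = ln 2 / 8.89 = 0.07797 h⁻¹
Fraction remaining after one interval: e^(−kτ) = e^(−0.07797 × 3.30) = 0.7731
R = 1 / (1 − 0.7731) = 1 / 0.2269 ≈ 4.41

4.41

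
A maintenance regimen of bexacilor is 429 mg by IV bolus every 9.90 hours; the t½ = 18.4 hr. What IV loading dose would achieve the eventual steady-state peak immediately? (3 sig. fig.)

k = ln 2 / 18.4 = 0.03767 hr⁻¹
Accumulation ratio R = 1 / (1 − e^(−kτ)) = 1 / (1 − e^(−0.03767×9.90)) = 1 / (1 − 0.6887) = 3.212
Loading dose = maintenance dose × R = 429 × 3.212 ≈ 1380 mg

1380 mg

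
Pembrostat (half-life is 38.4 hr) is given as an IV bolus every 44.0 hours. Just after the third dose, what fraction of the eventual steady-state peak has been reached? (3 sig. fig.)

0.908

k = ln 2 / 38.4 = 0.01805 hr⁻¹
f_n = 1 − e^(−nkτ) = 1 − e^(−3 × 0.01805 × 44.0) = 1 − e^(−2.383) = 1 − 0.09230 ≈ 0.908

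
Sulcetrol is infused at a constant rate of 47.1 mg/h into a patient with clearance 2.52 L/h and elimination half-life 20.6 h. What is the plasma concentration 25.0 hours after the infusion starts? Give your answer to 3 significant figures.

Css = rate / CL = 47.1 / 2.52 = 18.69 mg/L
k = ln 2 / 20.6 = 0.03365 h⁻¹
C(t) = Css (1 − e^(−kt)) = 18.69 × (1 − e^(−0.8412)) = 18.69 × 0.5688 ≈ 10.6 mg/L

10.6 mg/L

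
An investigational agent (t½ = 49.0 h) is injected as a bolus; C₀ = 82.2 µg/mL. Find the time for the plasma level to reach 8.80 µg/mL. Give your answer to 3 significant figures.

158 hours

k = ln 2 / 49.0 = 0.01415 h⁻¹
C(t) = C₀ e^(−kt)  ⇒  t = ln(C₀/C) / k
t = ln(82.2/8.80) / 0.01415 = 2.234 / 0.01415 ≈ 158 hours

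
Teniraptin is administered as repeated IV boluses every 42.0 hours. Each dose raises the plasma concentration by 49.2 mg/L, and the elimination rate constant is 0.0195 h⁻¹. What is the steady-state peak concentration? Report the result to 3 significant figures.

Fraction remaining after one interval: e^(−kτ) = e^(−0.01950 × 42.0) = 0.4409
R = 1 / (1 − 0.4409) = 1.789
Css,max = 49.2 × 1.789 ≈ 88.0 mg/L

88.0 mg/L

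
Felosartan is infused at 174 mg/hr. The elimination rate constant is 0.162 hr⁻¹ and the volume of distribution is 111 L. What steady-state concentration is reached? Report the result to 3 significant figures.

CL = k · V = 0.162 × 111 = 17.98 L/hr
Css = rate / CL = 174 / 17.98 ≈ 9.68 µg/mL

9.68 µg/mL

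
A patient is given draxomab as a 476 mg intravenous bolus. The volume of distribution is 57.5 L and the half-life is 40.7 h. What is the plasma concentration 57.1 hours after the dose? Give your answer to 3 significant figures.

3.13 mg/L

C₀ = dose / V = 476 / 57.5 = 8.278 mg/L
k = ln 2 / 40.7 = 0.01703 h⁻¹
C(t) = C₀ e^(−kt) = 8.278 × e^(−0.01703 × 57.1) = 8.278 × e^(−0.9724) = 8.278 × 0.3782 ≈ 3.13 mg/L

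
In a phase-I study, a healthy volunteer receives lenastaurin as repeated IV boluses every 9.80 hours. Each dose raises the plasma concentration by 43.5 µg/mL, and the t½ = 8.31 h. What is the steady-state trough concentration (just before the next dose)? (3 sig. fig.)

k = ln 2 / 8.31 = 0.08341 h⁻¹
Fraction remaining after one interval: e^(−kτ) = e^(−0.08341 × 9.80) = 0.4416
R = 1 / (1 − 0.4416) = 1.791
Css,max = 43.5 × 1.791 = 77.90 µg/mL
Css,min = Css,max × e^(−kτ) = 77.90 × 0.4416 ≈ 34.4 µg/mL

34.4 µg/mL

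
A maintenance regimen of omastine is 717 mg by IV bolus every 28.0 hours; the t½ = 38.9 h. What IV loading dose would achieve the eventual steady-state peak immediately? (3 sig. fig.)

k = ln 2 / 38.9 = 0.01782 h⁻¹
Accumulation ratio R = 1 / (1 − e^(−kτ)) = 1 / (1 − e^(−0.01782×28.0)) = 1 / (1 − 0.6072) = 2.546
Loading dose = maintenance dose × R = 717 × 2.546 ≈ 1830 mg

1830 mg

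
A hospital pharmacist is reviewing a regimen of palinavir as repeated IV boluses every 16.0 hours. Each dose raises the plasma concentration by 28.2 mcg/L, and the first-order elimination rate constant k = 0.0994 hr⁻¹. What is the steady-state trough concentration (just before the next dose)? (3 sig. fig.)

7.22 mcg/L

Fraction remaining after one interval: e^(−kτ) = e^(−0.09940 × 16.0) = 0.2038
R = 1 / (1 − 0.2038) = 1.256
Css,max = 28.2 × 1.256 = 35.42 mcg/L
Css,min = Css,max × e^(−kτ) = 35.42 × 0.2038 ≈ 7.22 mcg/L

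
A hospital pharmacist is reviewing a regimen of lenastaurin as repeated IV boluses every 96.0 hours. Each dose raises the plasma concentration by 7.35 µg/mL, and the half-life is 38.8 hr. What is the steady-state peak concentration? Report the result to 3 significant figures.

k = ln 2 / 38.8 = 0.01786 hr⁻¹
Fraction remaining after one interval: e^(−kτ) = e^(−0.01786 × 96.0) = 0.1800
R = 1 / (1 − 0.1800) = 1.219
Css,max = 7.35 × 1.219 ≈ 8.96 µg/mL

8.96 µg/mL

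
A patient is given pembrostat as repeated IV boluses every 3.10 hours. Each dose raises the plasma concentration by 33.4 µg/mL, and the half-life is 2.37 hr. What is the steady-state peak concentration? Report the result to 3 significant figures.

56.0 µg/mL

k = ln 2 / 2.37 = 0.2925 hr⁻¹
Fraction remaining after one interval: e^(−kτ) = e^(−0.2925 × 3.10) = 0.4039
R = 1 / (1 − 0.4039) = 1.678
Css,max = 33.4 × 1.678 ≈ 56.0 µg/mL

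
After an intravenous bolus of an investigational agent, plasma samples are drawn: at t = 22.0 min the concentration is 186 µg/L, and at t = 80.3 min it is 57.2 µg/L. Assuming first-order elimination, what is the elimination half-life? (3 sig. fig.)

34.3 minutes

k = ln(C₁/C₂) / (t₂ − t₁) = ln(186/57.2) / (80.3 − 22.0)
  = 1.179 / 58.30 = 0.02023 min⁻¹
t½ = ln 2 / k = ln 2 / 0.02023 ≈ 34.3 minutes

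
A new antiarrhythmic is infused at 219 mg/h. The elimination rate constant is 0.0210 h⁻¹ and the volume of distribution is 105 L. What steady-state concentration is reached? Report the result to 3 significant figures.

CL = k · V = 0.0210 × 105 = 2.205 L/h
Css = rate / CL = 219 / 2.205 ≈ 99.3 µg/mL

99.3 µg/mL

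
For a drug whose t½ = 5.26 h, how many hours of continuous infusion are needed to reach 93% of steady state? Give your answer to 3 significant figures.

k = ln 2 / 5.26 = 0.1318 h⁻¹
f = 1 − e^(−kt)  ⇒  t = −ln(1 − f) / k
t = −ln(1 − 0.93) / 0.1318 = 2.659 / 0.1318 ≈ 20.2 hours

20.2 hours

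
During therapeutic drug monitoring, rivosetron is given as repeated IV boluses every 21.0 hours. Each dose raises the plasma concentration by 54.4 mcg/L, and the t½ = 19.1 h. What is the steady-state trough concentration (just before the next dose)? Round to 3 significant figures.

47.6 mcg/L

k = ln 2 / 19.1 = 0.03629 h⁻¹
Fraction remaining after one interval: e^(−kτ) = e^(−0.03629 × 21.0) = 0.4667
R = 1 / (1 − 0.4667) = 1.875
Css,max = 54.4 × 1.875 = 102.0 mcg/L
Css,min = Css,max × e^(−kτ) = 102.0 × 0.4667 ≈ 47.6 mcg/L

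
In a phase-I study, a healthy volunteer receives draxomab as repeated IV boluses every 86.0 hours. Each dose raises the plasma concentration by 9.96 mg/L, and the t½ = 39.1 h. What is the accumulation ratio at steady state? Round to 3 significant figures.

k = ln 2 / 39.1 = 0.01773 h⁻¹
Fraction remaining after one interval: e^(−kτ) = e^(−0.01773 × 86.0) = 0.2177
R = 1 / (1 − 0.2177) = 1 / 0.7823 ≈ 1.28

1.28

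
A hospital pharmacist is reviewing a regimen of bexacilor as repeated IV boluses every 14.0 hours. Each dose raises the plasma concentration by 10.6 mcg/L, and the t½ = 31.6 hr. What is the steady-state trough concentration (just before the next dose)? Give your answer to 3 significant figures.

29.5 mcg/L

k = ln 2 / 31.6 = 0.02194 hr⁻¹
Fraction remaining after one interval: e^(−kτ) = e^(−0.02194 × 14.0) = 0.7356
R = 1 / (1 − 0.7356) = 3.782
Css,max = 10.6 × 3.782 = 40.09 mcg/L
Css,min = Css,max × e^(−kτ) = 40.09 × 0.7356 ≈ 29.5 mcg/L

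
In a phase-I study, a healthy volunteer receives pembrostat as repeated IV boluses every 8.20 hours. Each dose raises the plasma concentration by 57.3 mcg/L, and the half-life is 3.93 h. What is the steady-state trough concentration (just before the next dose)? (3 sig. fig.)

k = ln 2 / 3.93 = 0.1764 h⁻¹
Fraction remaining after one interval: e^(−kτ) = e^(−0.1764 × 8.20) = 0.2354
R = 1 / (1 − 0.2354) = 1.308
Css,max = 57.3 × 1.308 = 74.95 mcg/L
Css,min = Css,max × e^(−kτ) = 74.95 × 0.2354 ≈ 17.6 mcg/L

17.6 mcg/L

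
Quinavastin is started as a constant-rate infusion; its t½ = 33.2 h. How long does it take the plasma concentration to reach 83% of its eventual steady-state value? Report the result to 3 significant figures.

k = ln 2 / 33.2 = 0.02088 h⁻¹
f = 1 − e^(−kt)  ⇒  t = −ln(1 − f) / k
t = −ln(1 − 0.83) / 0.02088 = 1.772 / 0.02088 ≈ 84.9 hours

84.9 hours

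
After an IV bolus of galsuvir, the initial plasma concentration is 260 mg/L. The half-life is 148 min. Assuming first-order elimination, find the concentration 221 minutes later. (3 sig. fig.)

k = ln 2 / 148 = 0.004683 min⁻¹
221 min is 1.493 half-lives, so C = 260 × (1/2)^1.493 = 260 × 0.3552 ≈ 92.4 mg/L

92.4 mg/L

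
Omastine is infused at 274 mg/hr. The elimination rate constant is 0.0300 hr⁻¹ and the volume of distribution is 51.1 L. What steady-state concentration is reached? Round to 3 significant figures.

179 µg/mL

CL = k · V = 0.0300 × 51.1 = 1.533 L/hr
Css = rate / CL = 274 / 1.533 ≈ 179 µg/mL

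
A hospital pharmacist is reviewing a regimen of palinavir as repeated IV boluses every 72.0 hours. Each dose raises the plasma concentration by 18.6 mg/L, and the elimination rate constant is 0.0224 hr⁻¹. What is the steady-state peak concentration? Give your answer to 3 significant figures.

23.2 mg/L

Fraction remaining after one interval: e^(−kτ) = e^(−0.02240 × 72.0) = 0.1993
R = 1 / (1 − 0.1993) = 1.249
Css,max = 18.6 × 1.249 ≈ 23.2 mg/L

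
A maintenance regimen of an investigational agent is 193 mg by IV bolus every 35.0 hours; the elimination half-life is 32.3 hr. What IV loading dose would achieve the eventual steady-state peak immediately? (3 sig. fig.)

k = ln 2 / 32.3 = 0.02146 hr⁻¹
Accumulation ratio R = 1 / (1 − e^(−kτ)) = 1 / (1 − e^(−0.02146×35.0)) = 1 / (1 − 0.4719) = 1.893
Loading dose = maintenance dose × R = 193 × 1.893 ≈ 365 mg

365 mg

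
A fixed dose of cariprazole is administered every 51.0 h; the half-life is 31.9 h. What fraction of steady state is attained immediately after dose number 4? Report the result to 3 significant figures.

k = ln 2 / 31.9 = 0.02173 h⁻¹
f_n = 1 − e^(−nkτ) = 1 − e^(−4 × 0.02173 × 51.0) = 1 − e^(−4.433) = 1 − 0.01188 ≈ 0.988

0.988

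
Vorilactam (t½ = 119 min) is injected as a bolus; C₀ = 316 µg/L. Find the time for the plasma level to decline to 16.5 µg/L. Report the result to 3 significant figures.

507 minutes

k = ln 2 / 119 = 0.005825 min⁻¹
C(t) = C₀ e^(−kt)  ⇒  t = ln(C₀/C) / k
t = ln(316/16.5) / 0.005825 = 2.952 / 0.005825 ≈ 507 minutes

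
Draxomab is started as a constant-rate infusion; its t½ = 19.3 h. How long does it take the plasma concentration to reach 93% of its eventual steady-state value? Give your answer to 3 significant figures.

74.0 hours

k = ln 2 / 19.3 = 0.03591 h⁻¹
f = 1 − e^(−kt)  ⇒  t = −ln(1 − f) / k
t = −ln(1 − 0.93) / 0.03591 = 2.659 / 0.03591 ≈ 74.0 hours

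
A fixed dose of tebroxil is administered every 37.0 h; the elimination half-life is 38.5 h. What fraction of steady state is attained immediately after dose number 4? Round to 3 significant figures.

k = ln 2 / 38.5 = 0.01800 h⁻¹
f_n = 1 − e^(−nkτ) = 1 − e^(−4 × 0.01800 × 37.0) = 1 − e^(−2.665) = 1 − 0.06963 ≈ 0.930

0.930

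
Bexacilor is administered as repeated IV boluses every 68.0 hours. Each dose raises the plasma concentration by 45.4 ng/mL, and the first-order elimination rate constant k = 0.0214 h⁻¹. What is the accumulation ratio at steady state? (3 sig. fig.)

Fraction remaining after one interval: e^(−kτ) = e^(−0.02140 × 68.0) = 0.2334
R = 1 / (1 − 0.2334) = 1 / 0.7666 ≈ 1.30

1.30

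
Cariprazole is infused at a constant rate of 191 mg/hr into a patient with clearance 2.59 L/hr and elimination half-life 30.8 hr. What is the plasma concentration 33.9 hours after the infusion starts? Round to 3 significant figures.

39.4 µg/mL

Css = rate / CL = 191 / 2.59 = 73.75 µg/mL
k = ln 2 / 30.8 = 0.02250 hr⁻¹
C(t) = Css (1 − e^(−kt)) = 73.75 × (1 − e^(−0.7629)) = 73.75 × 0.5337 ≈ 39.4 µg/mL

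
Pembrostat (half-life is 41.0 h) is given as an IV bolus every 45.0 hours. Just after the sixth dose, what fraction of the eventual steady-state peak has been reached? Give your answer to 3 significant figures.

0.990

k = ln 2 / 41.0 = 0.01691 h⁻¹
f_n = 1 − e^(−nkτ) = 1 − e^(−6 × 0.01691 × 45.0) = 1 − e^(−4.565) = 1 − 0.01041 ≈ 0.990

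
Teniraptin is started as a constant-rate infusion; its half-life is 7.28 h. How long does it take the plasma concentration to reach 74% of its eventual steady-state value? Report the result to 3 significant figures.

14.1 hours

k = ln 2 / 7.28 = 0.09521 h⁻¹
f = 1 − e^(−kt)  ⇒  t = −ln(1 − f) / k
t = −ln(1 − 0.74) / 0.09521 = 1.347 / 0.09521 ≈ 14.1 hours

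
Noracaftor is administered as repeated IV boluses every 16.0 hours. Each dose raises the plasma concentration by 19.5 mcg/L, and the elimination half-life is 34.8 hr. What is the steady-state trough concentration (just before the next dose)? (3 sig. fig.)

52.0 mcg/L

k = ln 2 / 34.8 = 0.01992 hr⁻¹
Fraction remaining after one interval: e^(−kτ) = e^(−0.01992 × 16.0) = 0.7271
R = 1 / (1 − 0.7271) = 3.664
Css,max = 19.5 × 3.664 = 71.46 mcg/L
Css,min = Css,max × e^(−kτ) = 71.46 × 0.7271 ≈ 52.0 mcg/L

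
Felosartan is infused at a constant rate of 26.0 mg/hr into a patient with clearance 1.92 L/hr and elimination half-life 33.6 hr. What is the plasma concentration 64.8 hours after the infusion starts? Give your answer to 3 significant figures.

Css = rate / CL = 26.0 / 1.92 = 13.54 µg/mL
k = ln 2 / 33.6 = 0.02063 hr⁻¹
C(t) = Css (1 − e^(−kt)) = 13.54 × (1 − e^(−1.337)) = 13.54 × 0.7373 ≈ 9.98 µg/mL

9.98 µg/mL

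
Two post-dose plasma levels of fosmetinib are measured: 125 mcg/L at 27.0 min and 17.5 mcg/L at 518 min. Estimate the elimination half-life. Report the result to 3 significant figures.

k = ln(C₁/C₂) / (t₂ − t₁) = ln(125/17.5) / (518 − 27.0)
  = 1.966 / 491.0 = 0.004004 min⁻¹
t½ = ln 2 / k = ln 2 / 0.004004 ≈ 173 minutes

173 minutes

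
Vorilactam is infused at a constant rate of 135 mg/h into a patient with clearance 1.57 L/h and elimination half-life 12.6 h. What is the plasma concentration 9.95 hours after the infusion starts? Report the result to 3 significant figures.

36.2 µg/mL

Css = rate / CL = 135 / 1.57 = 85.99 µg/mL
k = ln 2 / 12.6 = 0.05501 h⁻¹
C(t) = Css (1 − e^(−kt)) = 85.99 × (1 − e^(−0.5474)) = 85.99 × 0.4215 ≈ 36.2 µg/mL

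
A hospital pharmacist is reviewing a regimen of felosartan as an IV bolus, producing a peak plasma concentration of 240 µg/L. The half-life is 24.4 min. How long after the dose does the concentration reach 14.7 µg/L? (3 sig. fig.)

98.3 minutes

k = ln 2 / 24.4 = 0.02841 min⁻¹
C(t) = C₀ e^(−kt)  ⇒  t = ln(C₀/C) / k
t = ln(240/14.7) / 0.02841 = 2.793 / 0.02841 ≈ 98.3 minutes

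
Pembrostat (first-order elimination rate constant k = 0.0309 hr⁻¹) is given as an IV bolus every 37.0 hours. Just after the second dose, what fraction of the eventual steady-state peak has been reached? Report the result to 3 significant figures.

0.898

f_n = 1 − e^(−nkτ) = 1 − e^(−2 × 0.03090 × 37.0) = 1 − e^(−2.287) = 1 − 0.1016 ≈ 0.898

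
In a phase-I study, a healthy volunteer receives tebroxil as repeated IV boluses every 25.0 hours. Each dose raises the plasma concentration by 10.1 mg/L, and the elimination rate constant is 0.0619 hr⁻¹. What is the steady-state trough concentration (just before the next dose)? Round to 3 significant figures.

2.73 mg/L

Fraction remaining after one interval: e^(−kτ) = e^(−0.06190 × 25.0) = 0.2128
R = 1 / (1 − 0.2128) = 1.270
Css,max = 10.1 × 1.270 = 12.83 mg/L
Css,min = Css,max × e^(−kτ) = 12.83 × 0.2128 ≈ 2.73 mg/L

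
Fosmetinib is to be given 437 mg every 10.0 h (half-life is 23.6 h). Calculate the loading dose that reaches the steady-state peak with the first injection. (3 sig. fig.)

k = ln 2 / 23.6 = 0.02937 h⁻¹
Accumulation ratio R = 1 / (1 − e^(−kτ)) = 1 / (1 − e^(−0.02937×10.0)) = 1 / (1 − 0.7455) = 3.929
Loading dose = maintenance dose × R = 437 × 3.929 ≈ 1720 mg

1720 mg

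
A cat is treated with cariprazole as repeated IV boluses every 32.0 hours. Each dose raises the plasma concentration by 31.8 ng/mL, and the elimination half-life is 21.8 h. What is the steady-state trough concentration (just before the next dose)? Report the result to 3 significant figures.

18.0 ng/mL

k = ln 2 / 21.8 = 0.03180 h⁻¹
Fraction remaining after one interval: e^(−kτ) = e^(−0.03180 × 32.0) = 0.3615
R = 1 / (1 − 0.3615) = 1.566
Css,max = 31.8 × 1.566 = 49.81 ng/mL
Css,min = Css,max × e^(−kτ) = 49.81 × 0.3615 ≈ 18.0 ng/mL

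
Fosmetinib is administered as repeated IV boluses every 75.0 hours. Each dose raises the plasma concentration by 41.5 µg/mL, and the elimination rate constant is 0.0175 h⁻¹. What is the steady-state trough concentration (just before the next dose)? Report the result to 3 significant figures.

15.3 µg/mL

Fraction remaining after one interval: e^(−kτ) = e^(−0.01750 × 75.0) = 0.2691
R = 1 / (1 − 0.2691) = 1.368
Css,max = 41.5 × 1.368 = 56.78 µg/mL
Css,min = Css,max × e^(−kτ) = 56.78 × 0.2691 ≈ 15.3 µg/mL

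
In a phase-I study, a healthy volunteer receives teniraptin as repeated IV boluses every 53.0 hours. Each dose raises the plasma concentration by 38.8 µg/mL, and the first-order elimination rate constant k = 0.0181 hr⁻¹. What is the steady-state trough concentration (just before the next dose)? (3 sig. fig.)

24.1 µg/mL

Fraction remaining after one interval: e^(−kτ) = e^(−0.01810 × 53.0) = 0.3832
R = 1 / (1 − 0.3832) = 1.621
Css,max = 38.8 × 1.621 = 62.90 µg/mL
Css,min = Css,max × e^(−kτ) = 62.90 × 0.3832 ≈ 24.1 µg/mL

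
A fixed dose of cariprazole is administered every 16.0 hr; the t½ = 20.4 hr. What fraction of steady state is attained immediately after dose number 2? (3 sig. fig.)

k = ln 2 / 20.4 = 0.03398 hr⁻¹
f_n = 1 − e^(−nkτ) = 1 − e^(−2 × 0.03398 × 16.0) = 1 − e^(−1.087) = 1 − 0.3371 ≈ 0.663

0.663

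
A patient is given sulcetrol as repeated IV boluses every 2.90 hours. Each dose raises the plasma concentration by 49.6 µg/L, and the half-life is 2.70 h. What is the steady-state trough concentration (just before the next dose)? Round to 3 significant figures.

44.9 µg/L

k = ln 2 / 2.70 = 0.2567 h⁻¹
Fraction remaining after one interval: e^(−kτ) = e^(−0.2567 × 2.90) = 0.4750
R = 1 / (1 − 0.4750) = 1.905
Css,max = 49.6 × 1.905 = 94.47 µg/L
Css,min = Css,max × e^(−kτ) = 94.47 × 0.4750 ≈ 44.9 µg/L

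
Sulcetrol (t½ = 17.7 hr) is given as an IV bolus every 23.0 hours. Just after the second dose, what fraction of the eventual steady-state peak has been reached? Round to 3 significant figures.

0.835

k = ln 2 / 17.7 = 0.03916 hr⁻¹
f_n = 1 − e^(−nkτ) = 1 − e^(−2 × 0.03916 × 23.0) = 1 − e^(−1.801) = 1 − 0.1651 ≈ 0.835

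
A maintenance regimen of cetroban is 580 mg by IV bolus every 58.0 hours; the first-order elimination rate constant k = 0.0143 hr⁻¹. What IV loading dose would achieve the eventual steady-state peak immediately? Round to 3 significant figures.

Accumulation ratio R = 1 / (1 − e^(−kτ)) = 1 / (1 − e^(−0.01430×58.0)) = 1 / (1 − 0.4363) = 1.774
Loading dose = maintenance dose × R = 580 × 1.774 ≈ 1030 mg

1030 mg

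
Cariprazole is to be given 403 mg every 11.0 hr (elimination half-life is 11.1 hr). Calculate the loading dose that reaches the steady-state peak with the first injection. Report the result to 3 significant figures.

811 mg

k = ln 2 / 11.1 = 0.06245 hr⁻¹
Accumulation ratio R = 1 / (1 − e^(−kτ)) = 1 / (1 − e^(−0.06245×11.0)) = 1 / (1 − 0.5031) = 2.013
Loading dose = maintenance dose × R = 403 × 2.013 ≈ 811 mg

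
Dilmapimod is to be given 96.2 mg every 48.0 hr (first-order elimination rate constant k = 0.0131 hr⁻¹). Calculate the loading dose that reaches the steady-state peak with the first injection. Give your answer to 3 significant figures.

206 mg

Accumulation ratio R = 1 / (1 − e^(−kτ)) = 1 / (1 − e^(−0.01310×48.0)) = 1 / (1 − 0.5332) = 2.142
Loading dose = maintenance dose × R = 96.2 × 2.142 ≈ 206 mg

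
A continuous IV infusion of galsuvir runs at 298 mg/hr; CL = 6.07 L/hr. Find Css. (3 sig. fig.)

Css = infusion rate / CL = 298 / 6.07 ≈ 49.1 µg/mL

49.1 µg/mL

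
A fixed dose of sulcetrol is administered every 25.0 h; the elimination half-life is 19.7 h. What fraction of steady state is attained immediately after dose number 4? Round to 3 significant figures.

0.970

k = ln 2 / 19.7 = 0.03519 h⁻¹
f_n = 1 − e^(−nkτ) = 1 − e^(−4 × 0.03519 × 25.0) = 1 − e^(−3.519) = 1 − 0.02964 ≈ 0.970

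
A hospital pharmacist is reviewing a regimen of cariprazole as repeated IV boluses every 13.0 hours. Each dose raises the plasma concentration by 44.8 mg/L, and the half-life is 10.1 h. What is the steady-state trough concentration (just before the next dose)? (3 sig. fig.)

k = ln 2 / 10.1 = 0.06863 h⁻¹
Fraction remaining after one interval: e^(−kτ) = e^(−0.06863 × 13.0) = 0.4098
R = 1 / (1 − 0.4098) = 1.694
Css,max = 44.8 × 1.694 = 75.90 mg/L
Css,min = Css,max × e^(−kτ) = 75.90 × 0.4098 ≈ 31.1 mg/L

31.1 mg/L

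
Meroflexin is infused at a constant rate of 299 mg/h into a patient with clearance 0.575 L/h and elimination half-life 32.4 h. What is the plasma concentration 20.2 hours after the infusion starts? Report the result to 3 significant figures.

Css = rate / CL = 299 / 0.575 = 520.0 µg/mL
k = ln 2 / 32.4 = 0.02139 h⁻¹
C(t) = Css (1 − e^(−kt)) = 520.0 × (1 − e^(−0.4321)) = 520.0 × 0.3509 ≈ 182 µg/mL

182 µg/mL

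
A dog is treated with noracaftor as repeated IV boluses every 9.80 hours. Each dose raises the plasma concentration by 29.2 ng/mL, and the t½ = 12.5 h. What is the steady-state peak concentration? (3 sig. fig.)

k = ln 2 / 12.5 = 0.05545 h⁻¹
Fraction remaining after one interval: e^(−kτ) = e^(−0.05545 × 9.80) = 0.5808
R = 1 / (1 − 0.5808) = 2.385
Css,max = 29.2 × 2.385 ≈ 69.6 ng/mL

69.6 ng/mL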